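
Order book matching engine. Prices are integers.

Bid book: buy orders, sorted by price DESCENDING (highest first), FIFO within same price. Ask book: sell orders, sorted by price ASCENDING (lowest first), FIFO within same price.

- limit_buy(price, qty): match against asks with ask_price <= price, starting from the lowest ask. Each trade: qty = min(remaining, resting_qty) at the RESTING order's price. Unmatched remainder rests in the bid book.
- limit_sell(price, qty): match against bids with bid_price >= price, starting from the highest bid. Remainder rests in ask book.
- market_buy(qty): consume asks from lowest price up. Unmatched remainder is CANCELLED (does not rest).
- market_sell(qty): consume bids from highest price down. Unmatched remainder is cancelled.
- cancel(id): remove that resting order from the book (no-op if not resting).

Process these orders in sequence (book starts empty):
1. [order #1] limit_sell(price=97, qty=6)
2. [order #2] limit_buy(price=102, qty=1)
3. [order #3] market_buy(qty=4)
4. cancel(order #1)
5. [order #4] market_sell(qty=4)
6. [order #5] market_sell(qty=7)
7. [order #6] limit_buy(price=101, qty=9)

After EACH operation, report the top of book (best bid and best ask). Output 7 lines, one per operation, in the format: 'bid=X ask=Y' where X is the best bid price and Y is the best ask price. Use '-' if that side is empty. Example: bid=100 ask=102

Answer: bid=- ask=97
bid=- ask=97
bid=- ask=97
bid=- ask=-
bid=- ask=-
bid=- ask=-
bid=101 ask=-

Derivation:
After op 1 [order #1] limit_sell(price=97, qty=6): fills=none; bids=[-] asks=[#1:6@97]
After op 2 [order #2] limit_buy(price=102, qty=1): fills=#2x#1:1@97; bids=[-] asks=[#1:5@97]
After op 3 [order #3] market_buy(qty=4): fills=#3x#1:4@97; bids=[-] asks=[#1:1@97]
After op 4 cancel(order #1): fills=none; bids=[-] asks=[-]
After op 5 [order #4] market_sell(qty=4): fills=none; bids=[-] asks=[-]
After op 6 [order #5] market_sell(qty=7): fills=none; bids=[-] asks=[-]
After op 7 [order #6] limit_buy(price=101, qty=9): fills=none; bids=[#6:9@101] asks=[-]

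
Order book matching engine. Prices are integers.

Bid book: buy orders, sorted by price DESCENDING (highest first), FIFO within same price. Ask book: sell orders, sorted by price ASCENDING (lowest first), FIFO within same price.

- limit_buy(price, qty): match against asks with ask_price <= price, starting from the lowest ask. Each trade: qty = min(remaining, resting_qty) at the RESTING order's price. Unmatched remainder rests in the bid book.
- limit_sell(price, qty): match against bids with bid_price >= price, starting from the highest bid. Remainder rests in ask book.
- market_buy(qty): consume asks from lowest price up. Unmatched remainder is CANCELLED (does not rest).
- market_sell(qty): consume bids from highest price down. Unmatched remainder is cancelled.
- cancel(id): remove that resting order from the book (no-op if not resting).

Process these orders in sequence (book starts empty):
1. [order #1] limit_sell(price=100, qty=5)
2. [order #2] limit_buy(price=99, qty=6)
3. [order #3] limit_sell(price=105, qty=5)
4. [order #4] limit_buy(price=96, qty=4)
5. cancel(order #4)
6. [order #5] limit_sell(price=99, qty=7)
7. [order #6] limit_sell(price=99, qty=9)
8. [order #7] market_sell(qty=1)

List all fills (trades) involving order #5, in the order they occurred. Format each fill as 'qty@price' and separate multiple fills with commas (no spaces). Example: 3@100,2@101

After op 1 [order #1] limit_sell(price=100, qty=5): fills=none; bids=[-] asks=[#1:5@100]
After op 2 [order #2] limit_buy(price=99, qty=6): fills=none; bids=[#2:6@99] asks=[#1:5@100]
After op 3 [order #3] limit_sell(price=105, qty=5): fills=none; bids=[#2:6@99] asks=[#1:5@100 #3:5@105]
After op 4 [order #4] limit_buy(price=96, qty=4): fills=none; bids=[#2:6@99 #4:4@96] asks=[#1:5@100 #3:5@105]
After op 5 cancel(order #4): fills=none; bids=[#2:6@99] asks=[#1:5@100 #3:5@105]
After op 6 [order #5] limit_sell(price=99, qty=7): fills=#2x#5:6@99; bids=[-] asks=[#5:1@99 #1:5@100 #3:5@105]
After op 7 [order #6] limit_sell(price=99, qty=9): fills=none; bids=[-] asks=[#5:1@99 #6:9@99 #1:5@100 #3:5@105]
After op 8 [order #7] market_sell(qty=1): fills=none; bids=[-] asks=[#5:1@99 #6:9@99 #1:5@100 #3:5@105]

Answer: 6@99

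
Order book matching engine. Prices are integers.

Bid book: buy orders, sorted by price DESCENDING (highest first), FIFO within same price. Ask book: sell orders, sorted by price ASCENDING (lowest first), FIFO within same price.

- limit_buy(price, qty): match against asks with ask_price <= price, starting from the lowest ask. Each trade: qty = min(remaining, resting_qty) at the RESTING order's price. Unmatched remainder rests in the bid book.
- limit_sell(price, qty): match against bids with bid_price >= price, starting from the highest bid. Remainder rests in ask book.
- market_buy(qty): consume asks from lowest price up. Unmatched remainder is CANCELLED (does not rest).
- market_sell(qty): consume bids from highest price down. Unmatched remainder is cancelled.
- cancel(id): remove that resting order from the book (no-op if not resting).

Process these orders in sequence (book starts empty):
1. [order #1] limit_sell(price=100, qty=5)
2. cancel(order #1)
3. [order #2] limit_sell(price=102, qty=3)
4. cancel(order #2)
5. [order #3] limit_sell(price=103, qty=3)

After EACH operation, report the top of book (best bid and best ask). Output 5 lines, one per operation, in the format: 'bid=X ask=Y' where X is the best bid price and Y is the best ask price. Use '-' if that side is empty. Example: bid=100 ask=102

After op 1 [order #1] limit_sell(price=100, qty=5): fills=none; bids=[-] asks=[#1:5@100]
After op 2 cancel(order #1): fills=none; bids=[-] asks=[-]
After op 3 [order #2] limit_sell(price=102, qty=3): fills=none; bids=[-] asks=[#2:3@102]
After op 4 cancel(order #2): fills=none; bids=[-] asks=[-]
After op 5 [order #3] limit_sell(price=103, qty=3): fills=none; bids=[-] asks=[#3:3@103]

Answer: bid=- ask=100
bid=- ask=-
bid=- ask=102
bid=- ask=-
bid=- ask=103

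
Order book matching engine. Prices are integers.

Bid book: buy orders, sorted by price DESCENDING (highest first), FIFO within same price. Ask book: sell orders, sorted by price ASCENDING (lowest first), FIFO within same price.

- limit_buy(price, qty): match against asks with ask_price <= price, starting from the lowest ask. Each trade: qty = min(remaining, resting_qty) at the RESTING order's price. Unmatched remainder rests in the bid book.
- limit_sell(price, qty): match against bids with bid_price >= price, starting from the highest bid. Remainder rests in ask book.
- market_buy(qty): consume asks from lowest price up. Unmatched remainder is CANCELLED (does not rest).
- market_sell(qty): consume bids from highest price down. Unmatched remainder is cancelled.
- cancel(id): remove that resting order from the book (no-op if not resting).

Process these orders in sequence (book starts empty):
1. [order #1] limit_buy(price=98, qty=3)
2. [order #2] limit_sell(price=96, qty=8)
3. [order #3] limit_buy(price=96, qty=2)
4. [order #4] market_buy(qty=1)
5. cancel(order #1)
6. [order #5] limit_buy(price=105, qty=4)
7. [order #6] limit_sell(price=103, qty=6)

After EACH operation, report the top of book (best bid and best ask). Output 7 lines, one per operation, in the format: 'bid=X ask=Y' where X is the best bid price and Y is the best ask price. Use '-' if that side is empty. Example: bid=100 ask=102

Answer: bid=98 ask=-
bid=- ask=96
bid=- ask=96
bid=- ask=96
bid=- ask=96
bid=105 ask=-
bid=- ask=103

Derivation:
After op 1 [order #1] limit_buy(price=98, qty=3): fills=none; bids=[#1:3@98] asks=[-]
After op 2 [order #2] limit_sell(price=96, qty=8): fills=#1x#2:3@98; bids=[-] asks=[#2:5@96]
After op 3 [order #3] limit_buy(price=96, qty=2): fills=#3x#2:2@96; bids=[-] asks=[#2:3@96]
After op 4 [order #4] market_buy(qty=1): fills=#4x#2:1@96; bids=[-] asks=[#2:2@96]
After op 5 cancel(order #1): fills=none; bids=[-] asks=[#2:2@96]
After op 6 [order #5] limit_buy(price=105, qty=4): fills=#5x#2:2@96; bids=[#5:2@105] asks=[-]
After op 7 [order #6] limit_sell(price=103, qty=6): fills=#5x#6:2@105; bids=[-] asks=[#6:4@103]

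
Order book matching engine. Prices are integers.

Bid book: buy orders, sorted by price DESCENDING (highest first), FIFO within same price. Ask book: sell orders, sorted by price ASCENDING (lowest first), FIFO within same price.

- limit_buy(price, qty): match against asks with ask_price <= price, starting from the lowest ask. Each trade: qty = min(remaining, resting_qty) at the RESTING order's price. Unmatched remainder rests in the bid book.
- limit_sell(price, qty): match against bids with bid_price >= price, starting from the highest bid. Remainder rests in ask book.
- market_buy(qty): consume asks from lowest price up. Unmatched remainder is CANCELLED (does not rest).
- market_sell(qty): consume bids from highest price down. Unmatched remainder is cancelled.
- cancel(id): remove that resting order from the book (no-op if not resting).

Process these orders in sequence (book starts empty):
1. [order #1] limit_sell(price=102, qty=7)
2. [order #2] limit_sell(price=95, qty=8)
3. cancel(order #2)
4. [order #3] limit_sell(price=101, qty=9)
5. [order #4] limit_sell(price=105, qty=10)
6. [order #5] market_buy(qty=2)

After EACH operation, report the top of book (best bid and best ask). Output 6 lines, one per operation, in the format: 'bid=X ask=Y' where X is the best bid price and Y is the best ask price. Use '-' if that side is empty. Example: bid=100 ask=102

Answer: bid=- ask=102
bid=- ask=95
bid=- ask=102
bid=- ask=101
bid=- ask=101
bid=- ask=101

Derivation:
After op 1 [order #1] limit_sell(price=102, qty=7): fills=none; bids=[-] asks=[#1:7@102]
After op 2 [order #2] limit_sell(price=95, qty=8): fills=none; bids=[-] asks=[#2:8@95 #1:7@102]
After op 3 cancel(order #2): fills=none; bids=[-] asks=[#1:7@102]
After op 4 [order #3] limit_sell(price=101, qty=9): fills=none; bids=[-] asks=[#3:9@101 #1:7@102]
After op 5 [order #4] limit_sell(price=105, qty=10): fills=none; bids=[-] asks=[#3:9@101 #1:7@102 #4:10@105]
After op 6 [order #5] market_buy(qty=2): fills=#5x#3:2@101; bids=[-] asks=[#3:7@101 #1:7@102 #4:10@105]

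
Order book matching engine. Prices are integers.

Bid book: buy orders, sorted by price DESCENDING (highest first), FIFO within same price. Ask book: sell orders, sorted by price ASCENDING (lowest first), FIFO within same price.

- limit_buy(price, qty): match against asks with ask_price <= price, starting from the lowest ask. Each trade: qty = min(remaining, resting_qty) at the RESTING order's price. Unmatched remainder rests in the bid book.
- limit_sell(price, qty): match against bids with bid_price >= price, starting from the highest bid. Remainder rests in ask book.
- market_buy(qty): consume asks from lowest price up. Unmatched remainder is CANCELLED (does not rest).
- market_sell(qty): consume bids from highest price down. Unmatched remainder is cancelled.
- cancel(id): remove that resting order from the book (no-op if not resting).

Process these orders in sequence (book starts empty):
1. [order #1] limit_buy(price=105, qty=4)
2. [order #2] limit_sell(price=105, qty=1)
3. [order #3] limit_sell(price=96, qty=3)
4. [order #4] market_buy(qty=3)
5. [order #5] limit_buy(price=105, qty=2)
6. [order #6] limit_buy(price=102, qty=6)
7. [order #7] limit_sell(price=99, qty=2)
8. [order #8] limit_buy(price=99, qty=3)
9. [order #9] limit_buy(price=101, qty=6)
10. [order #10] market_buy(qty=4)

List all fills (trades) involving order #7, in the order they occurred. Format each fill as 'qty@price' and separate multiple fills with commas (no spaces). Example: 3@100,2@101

Answer: 2@105

Derivation:
After op 1 [order #1] limit_buy(price=105, qty=4): fills=none; bids=[#1:4@105] asks=[-]
After op 2 [order #2] limit_sell(price=105, qty=1): fills=#1x#2:1@105; bids=[#1:3@105] asks=[-]
After op 3 [order #3] limit_sell(price=96, qty=3): fills=#1x#3:3@105; bids=[-] asks=[-]
After op 4 [order #4] market_buy(qty=3): fills=none; bids=[-] asks=[-]
After op 5 [order #5] limit_buy(price=105, qty=2): fills=none; bids=[#5:2@105] asks=[-]
After op 6 [order #6] limit_buy(price=102, qty=6): fills=none; bids=[#5:2@105 #6:6@102] asks=[-]
After op 7 [order #7] limit_sell(price=99, qty=2): fills=#5x#7:2@105; bids=[#6:6@102] asks=[-]
After op 8 [order #8] limit_buy(price=99, qty=3): fills=none; bids=[#6:6@102 #8:3@99] asks=[-]
After op 9 [order #9] limit_buy(price=101, qty=6): fills=none; bids=[#6:6@102 #9:6@101 #8:3@99] asks=[-]
After op 10 [order #10] market_buy(qty=4): fills=none; bids=[#6:6@102 #9:6@101 #8:3@99] asks=[-]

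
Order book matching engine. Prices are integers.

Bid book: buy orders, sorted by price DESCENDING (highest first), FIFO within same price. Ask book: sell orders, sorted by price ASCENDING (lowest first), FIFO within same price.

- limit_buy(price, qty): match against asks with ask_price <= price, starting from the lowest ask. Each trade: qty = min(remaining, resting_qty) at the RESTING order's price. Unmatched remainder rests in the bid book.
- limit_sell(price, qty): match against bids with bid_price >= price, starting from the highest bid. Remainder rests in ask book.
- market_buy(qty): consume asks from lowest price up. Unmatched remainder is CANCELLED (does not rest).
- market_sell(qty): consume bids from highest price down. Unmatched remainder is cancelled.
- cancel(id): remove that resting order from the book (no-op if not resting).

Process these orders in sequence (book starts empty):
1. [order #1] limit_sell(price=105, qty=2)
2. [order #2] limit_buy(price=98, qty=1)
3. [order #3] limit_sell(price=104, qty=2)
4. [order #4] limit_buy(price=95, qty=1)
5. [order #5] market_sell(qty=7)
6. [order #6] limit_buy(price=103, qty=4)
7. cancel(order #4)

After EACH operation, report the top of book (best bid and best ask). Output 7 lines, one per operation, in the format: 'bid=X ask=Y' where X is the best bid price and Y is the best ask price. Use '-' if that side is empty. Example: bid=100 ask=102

After op 1 [order #1] limit_sell(price=105, qty=2): fills=none; bids=[-] asks=[#1:2@105]
After op 2 [order #2] limit_buy(price=98, qty=1): fills=none; bids=[#2:1@98] asks=[#1:2@105]
After op 3 [order #3] limit_sell(price=104, qty=2): fills=none; bids=[#2:1@98] asks=[#3:2@104 #1:2@105]
After op 4 [order #4] limit_buy(price=95, qty=1): fills=none; bids=[#2:1@98 #4:1@95] asks=[#3:2@104 #1:2@105]
After op 5 [order #5] market_sell(qty=7): fills=#2x#5:1@98 #4x#5:1@95; bids=[-] asks=[#3:2@104 #1:2@105]
After op 6 [order #6] limit_buy(price=103, qty=4): fills=none; bids=[#6:4@103] asks=[#3:2@104 #1:2@105]
After op 7 cancel(order #4): fills=none; bids=[#6:4@103] asks=[#3:2@104 #1:2@105]

Answer: bid=- ask=105
bid=98 ask=105
bid=98 ask=104
bid=98 ask=104
bid=- ask=104
bid=103 ask=104
bid=103 ask=104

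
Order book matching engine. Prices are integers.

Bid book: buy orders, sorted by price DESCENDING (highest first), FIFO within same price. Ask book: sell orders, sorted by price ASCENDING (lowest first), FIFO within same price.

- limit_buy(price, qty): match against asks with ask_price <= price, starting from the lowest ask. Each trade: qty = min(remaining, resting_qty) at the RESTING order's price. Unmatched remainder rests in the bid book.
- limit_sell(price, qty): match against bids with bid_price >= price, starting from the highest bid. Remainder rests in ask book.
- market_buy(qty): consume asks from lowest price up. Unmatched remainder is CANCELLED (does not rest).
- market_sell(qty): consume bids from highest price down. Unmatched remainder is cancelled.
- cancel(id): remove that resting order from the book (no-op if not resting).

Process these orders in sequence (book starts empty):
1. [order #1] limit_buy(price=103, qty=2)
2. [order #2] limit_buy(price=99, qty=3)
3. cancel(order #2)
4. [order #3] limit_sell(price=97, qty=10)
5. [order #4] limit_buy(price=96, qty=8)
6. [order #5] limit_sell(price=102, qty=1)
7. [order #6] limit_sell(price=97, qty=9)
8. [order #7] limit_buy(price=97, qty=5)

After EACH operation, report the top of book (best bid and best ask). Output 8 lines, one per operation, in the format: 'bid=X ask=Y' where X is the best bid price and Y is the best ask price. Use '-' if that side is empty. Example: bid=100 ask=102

After op 1 [order #1] limit_buy(price=103, qty=2): fills=none; bids=[#1:2@103] asks=[-]
After op 2 [order #2] limit_buy(price=99, qty=3): fills=none; bids=[#1:2@103 #2:3@99] asks=[-]
After op 3 cancel(order #2): fills=none; bids=[#1:2@103] asks=[-]
After op 4 [order #3] limit_sell(price=97, qty=10): fills=#1x#3:2@103; bids=[-] asks=[#3:8@97]
After op 5 [order #4] limit_buy(price=96, qty=8): fills=none; bids=[#4:8@96] asks=[#3:8@97]
After op 6 [order #5] limit_sell(price=102, qty=1): fills=none; bids=[#4:8@96] asks=[#3:8@97 #5:1@102]
After op 7 [order #6] limit_sell(price=97, qty=9): fills=none; bids=[#4:8@96] asks=[#3:8@97 #6:9@97 #5:1@102]
After op 8 [order #7] limit_buy(price=97, qty=5): fills=#7x#3:5@97; bids=[#4:8@96] asks=[#3:3@97 #6:9@97 #5:1@102]

Answer: bid=103 ask=-
bid=103 ask=-
bid=103 ask=-
bid=- ask=97
bid=96 ask=97
bid=96 ask=97
bid=96 ask=97
bid=96 ask=97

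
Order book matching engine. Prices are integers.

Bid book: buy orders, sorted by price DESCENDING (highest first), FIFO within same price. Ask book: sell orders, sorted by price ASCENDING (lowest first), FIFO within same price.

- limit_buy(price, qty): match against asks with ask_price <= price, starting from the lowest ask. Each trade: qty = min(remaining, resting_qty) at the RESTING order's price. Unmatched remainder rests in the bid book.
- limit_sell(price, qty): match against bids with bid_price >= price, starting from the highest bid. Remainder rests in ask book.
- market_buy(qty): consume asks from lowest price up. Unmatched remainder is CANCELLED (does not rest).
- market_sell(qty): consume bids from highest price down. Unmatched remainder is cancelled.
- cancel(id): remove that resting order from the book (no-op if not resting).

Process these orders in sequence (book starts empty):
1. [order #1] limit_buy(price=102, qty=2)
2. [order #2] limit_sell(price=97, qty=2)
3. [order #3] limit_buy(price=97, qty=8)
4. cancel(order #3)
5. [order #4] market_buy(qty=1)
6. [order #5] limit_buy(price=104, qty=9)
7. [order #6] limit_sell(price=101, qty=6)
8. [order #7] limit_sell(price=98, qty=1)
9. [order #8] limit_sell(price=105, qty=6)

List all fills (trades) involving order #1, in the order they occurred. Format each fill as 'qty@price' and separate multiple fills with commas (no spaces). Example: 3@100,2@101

After op 1 [order #1] limit_buy(price=102, qty=2): fills=none; bids=[#1:2@102] asks=[-]
After op 2 [order #2] limit_sell(price=97, qty=2): fills=#1x#2:2@102; bids=[-] asks=[-]
After op 3 [order #3] limit_buy(price=97, qty=8): fills=none; bids=[#3:8@97] asks=[-]
After op 4 cancel(order #3): fills=none; bids=[-] asks=[-]
After op 5 [order #4] market_buy(qty=1): fills=none; bids=[-] asks=[-]
After op 6 [order #5] limit_buy(price=104, qty=9): fills=none; bids=[#5:9@104] asks=[-]
After op 7 [order #6] limit_sell(price=101, qty=6): fills=#5x#6:6@104; bids=[#5:3@104] asks=[-]
After op 8 [order #7] limit_sell(price=98, qty=1): fills=#5x#7:1@104; bids=[#5:2@104] asks=[-]
After op 9 [order #8] limit_sell(price=105, qty=6): fills=none; bids=[#5:2@104] asks=[#8:6@105]

Answer: 2@102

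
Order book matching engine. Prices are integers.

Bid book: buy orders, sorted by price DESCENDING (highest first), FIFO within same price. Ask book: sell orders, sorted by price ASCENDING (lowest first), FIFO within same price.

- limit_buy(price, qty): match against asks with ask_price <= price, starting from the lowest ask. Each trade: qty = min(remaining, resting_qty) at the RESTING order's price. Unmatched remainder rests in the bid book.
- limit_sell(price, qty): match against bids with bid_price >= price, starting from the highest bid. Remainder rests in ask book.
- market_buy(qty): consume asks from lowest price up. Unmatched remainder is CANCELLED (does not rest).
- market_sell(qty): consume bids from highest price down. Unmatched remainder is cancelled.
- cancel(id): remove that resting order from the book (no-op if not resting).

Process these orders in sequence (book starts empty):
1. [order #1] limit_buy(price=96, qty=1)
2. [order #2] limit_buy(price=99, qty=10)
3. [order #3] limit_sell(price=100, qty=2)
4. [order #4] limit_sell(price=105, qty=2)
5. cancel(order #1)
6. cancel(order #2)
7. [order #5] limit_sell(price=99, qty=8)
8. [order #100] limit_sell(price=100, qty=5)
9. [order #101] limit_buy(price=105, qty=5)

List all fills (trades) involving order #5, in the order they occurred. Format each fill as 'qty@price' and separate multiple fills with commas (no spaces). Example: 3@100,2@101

After op 1 [order #1] limit_buy(price=96, qty=1): fills=none; bids=[#1:1@96] asks=[-]
After op 2 [order #2] limit_buy(price=99, qty=10): fills=none; bids=[#2:10@99 #1:1@96] asks=[-]
After op 3 [order #3] limit_sell(price=100, qty=2): fills=none; bids=[#2:10@99 #1:1@96] asks=[#3:2@100]
After op 4 [order #4] limit_sell(price=105, qty=2): fills=none; bids=[#2:10@99 #1:1@96] asks=[#3:2@100 #4:2@105]
After op 5 cancel(order #1): fills=none; bids=[#2:10@99] asks=[#3:2@100 #4:2@105]
After op 6 cancel(order #2): fills=none; bids=[-] asks=[#3:2@100 #4:2@105]
After op 7 [order #5] limit_sell(price=99, qty=8): fills=none; bids=[-] asks=[#5:8@99 #3:2@100 #4:2@105]
After op 8 [order #100] limit_sell(price=100, qty=5): fills=none; bids=[-] asks=[#5:8@99 #3:2@100 #100:5@100 #4:2@105]
After op 9 [order #101] limit_buy(price=105, qty=5): fills=#101x#5:5@99; bids=[-] asks=[#5:3@99 #3:2@100 #100:5@100 #4:2@105]

Answer: 5@99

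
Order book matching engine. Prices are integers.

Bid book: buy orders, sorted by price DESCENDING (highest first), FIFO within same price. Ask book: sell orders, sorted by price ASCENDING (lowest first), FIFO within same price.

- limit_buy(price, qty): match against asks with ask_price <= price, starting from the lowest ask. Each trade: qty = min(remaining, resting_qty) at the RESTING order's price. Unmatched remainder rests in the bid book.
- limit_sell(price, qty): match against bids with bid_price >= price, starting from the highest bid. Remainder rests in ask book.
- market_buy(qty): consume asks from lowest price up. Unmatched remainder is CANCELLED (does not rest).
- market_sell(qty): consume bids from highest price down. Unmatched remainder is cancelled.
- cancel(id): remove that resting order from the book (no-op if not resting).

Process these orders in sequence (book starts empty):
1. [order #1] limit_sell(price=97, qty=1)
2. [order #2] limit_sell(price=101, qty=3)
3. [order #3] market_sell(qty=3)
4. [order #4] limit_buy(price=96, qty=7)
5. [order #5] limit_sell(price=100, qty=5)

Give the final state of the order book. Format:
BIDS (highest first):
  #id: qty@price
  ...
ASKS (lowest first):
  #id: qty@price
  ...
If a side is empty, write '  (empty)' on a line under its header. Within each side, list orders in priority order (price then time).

Answer: BIDS (highest first):
  #4: 7@96
ASKS (lowest first):
  #1: 1@97
  #5: 5@100
  #2: 3@101

Derivation:
After op 1 [order #1] limit_sell(price=97, qty=1): fills=none; bids=[-] asks=[#1:1@97]
After op 2 [order #2] limit_sell(price=101, qty=3): fills=none; bids=[-] asks=[#1:1@97 #2:3@101]
After op 3 [order #3] market_sell(qty=3): fills=none; bids=[-] asks=[#1:1@97 #2:3@101]
After op 4 [order #4] limit_buy(price=96, qty=7): fills=none; bids=[#4:7@96] asks=[#1:1@97 #2:3@101]
After op 5 [order #5] limit_sell(price=100, qty=5): fills=none; bids=[#4:7@96] asks=[#1:1@97 #5:5@100 #2:3@101]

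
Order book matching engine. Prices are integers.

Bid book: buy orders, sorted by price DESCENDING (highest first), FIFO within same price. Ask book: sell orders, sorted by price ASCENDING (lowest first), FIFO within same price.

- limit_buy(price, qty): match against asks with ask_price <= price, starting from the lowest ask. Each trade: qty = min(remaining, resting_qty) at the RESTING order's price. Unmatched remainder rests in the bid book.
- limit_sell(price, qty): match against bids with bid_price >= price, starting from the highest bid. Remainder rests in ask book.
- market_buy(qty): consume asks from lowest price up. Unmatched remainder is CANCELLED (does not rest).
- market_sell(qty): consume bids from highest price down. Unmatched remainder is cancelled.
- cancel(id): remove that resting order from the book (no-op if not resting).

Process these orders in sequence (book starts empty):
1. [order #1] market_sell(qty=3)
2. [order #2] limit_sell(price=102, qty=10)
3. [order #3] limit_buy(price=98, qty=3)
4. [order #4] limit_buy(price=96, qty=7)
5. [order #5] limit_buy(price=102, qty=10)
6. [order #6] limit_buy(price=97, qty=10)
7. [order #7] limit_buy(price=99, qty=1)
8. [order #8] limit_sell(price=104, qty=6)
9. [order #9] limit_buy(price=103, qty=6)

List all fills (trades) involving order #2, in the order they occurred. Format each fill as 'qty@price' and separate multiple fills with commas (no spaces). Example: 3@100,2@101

Answer: 10@102

Derivation:
After op 1 [order #1] market_sell(qty=3): fills=none; bids=[-] asks=[-]
After op 2 [order #2] limit_sell(price=102, qty=10): fills=none; bids=[-] asks=[#2:10@102]
After op 3 [order #3] limit_buy(price=98, qty=3): fills=none; bids=[#3:3@98] asks=[#2:10@102]
After op 4 [order #4] limit_buy(price=96, qty=7): fills=none; bids=[#3:3@98 #4:7@96] asks=[#2:10@102]
After op 5 [order #5] limit_buy(price=102, qty=10): fills=#5x#2:10@102; bids=[#3:3@98 #4:7@96] asks=[-]
After op 6 [order #6] limit_buy(price=97, qty=10): fills=none; bids=[#3:3@98 #6:10@97 #4:7@96] asks=[-]
After op 7 [order #7] limit_buy(price=99, qty=1): fills=none; bids=[#7:1@99 #3:3@98 #6:10@97 #4:7@96] asks=[-]
After op 8 [order #8] limit_sell(price=104, qty=6): fills=none; bids=[#7:1@99 #3:3@98 #6:10@97 #4:7@96] asks=[#8:6@104]
After op 9 [order #9] limit_buy(price=103, qty=6): fills=none; bids=[#9:6@103 #7:1@99 #3:3@98 #6:10@97 #4:7@96] asks=[#8:6@104]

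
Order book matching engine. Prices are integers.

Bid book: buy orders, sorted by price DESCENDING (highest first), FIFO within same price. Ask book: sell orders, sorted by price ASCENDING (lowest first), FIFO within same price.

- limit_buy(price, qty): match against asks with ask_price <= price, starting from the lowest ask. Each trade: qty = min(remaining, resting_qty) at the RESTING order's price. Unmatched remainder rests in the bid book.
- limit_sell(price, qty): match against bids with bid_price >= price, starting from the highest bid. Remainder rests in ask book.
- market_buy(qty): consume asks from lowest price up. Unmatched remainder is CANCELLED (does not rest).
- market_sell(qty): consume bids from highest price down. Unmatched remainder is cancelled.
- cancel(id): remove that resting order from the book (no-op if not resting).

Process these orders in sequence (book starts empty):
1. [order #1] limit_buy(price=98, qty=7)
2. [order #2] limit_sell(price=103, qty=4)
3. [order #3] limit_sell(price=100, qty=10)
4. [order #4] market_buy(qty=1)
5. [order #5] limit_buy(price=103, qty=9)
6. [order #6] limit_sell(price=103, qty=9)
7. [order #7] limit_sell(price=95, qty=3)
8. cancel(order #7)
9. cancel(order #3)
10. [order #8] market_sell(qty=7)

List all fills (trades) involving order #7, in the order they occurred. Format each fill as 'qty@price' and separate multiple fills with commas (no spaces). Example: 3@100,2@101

Answer: 3@98

Derivation:
After op 1 [order #1] limit_buy(price=98, qty=7): fills=none; bids=[#1:7@98] asks=[-]
After op 2 [order #2] limit_sell(price=103, qty=4): fills=none; bids=[#1:7@98] asks=[#2:4@103]
After op 3 [order #3] limit_sell(price=100, qty=10): fills=none; bids=[#1:7@98] asks=[#3:10@100 #2:4@103]
After op 4 [order #4] market_buy(qty=1): fills=#4x#3:1@100; bids=[#1:7@98] asks=[#3:9@100 #2:4@103]
After op 5 [order #5] limit_buy(price=103, qty=9): fills=#5x#3:9@100; bids=[#1:7@98] asks=[#2:4@103]
After op 6 [order #6] limit_sell(price=103, qty=9): fills=none; bids=[#1:7@98] asks=[#2:4@103 #6:9@103]
After op 7 [order #7] limit_sell(price=95, qty=3): fills=#1x#7:3@98; bids=[#1:4@98] asks=[#2:4@103 #6:9@103]
After op 8 cancel(order #7): fills=none; bids=[#1:4@98] asks=[#2:4@103 #6:9@103]
After op 9 cancel(order #3): fills=none; bids=[#1:4@98] asks=[#2:4@103 #6:9@103]
After op 10 [order #8] market_sell(qty=7): fills=#1x#8:4@98; bids=[-] asks=[#2:4@103 #6:9@103]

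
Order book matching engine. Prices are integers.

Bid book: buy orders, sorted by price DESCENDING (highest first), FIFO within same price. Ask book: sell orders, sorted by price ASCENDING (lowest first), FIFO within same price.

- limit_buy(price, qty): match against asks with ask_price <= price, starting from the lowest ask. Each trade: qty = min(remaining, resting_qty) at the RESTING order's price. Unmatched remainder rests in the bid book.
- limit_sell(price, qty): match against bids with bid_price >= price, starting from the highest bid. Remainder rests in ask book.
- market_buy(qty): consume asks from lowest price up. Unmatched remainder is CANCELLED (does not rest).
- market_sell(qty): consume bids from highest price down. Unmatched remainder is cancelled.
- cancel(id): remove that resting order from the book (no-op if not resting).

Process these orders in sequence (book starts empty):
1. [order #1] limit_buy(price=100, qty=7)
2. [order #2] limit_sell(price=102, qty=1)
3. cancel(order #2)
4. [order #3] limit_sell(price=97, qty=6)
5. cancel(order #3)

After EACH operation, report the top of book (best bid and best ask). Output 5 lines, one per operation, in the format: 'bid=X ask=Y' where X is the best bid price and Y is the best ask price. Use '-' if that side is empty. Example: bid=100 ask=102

After op 1 [order #1] limit_buy(price=100, qty=7): fills=none; bids=[#1:7@100] asks=[-]
After op 2 [order #2] limit_sell(price=102, qty=1): fills=none; bids=[#1:7@100] asks=[#2:1@102]
After op 3 cancel(order #2): fills=none; bids=[#1:7@100] asks=[-]
After op 4 [order #3] limit_sell(price=97, qty=6): fills=#1x#3:6@100; bids=[#1:1@100] asks=[-]
After op 5 cancel(order #3): fills=none; bids=[#1:1@100] asks=[-]

Answer: bid=100 ask=-
bid=100 ask=102
bid=100 ask=-
bid=100 ask=-
bid=100 ask=-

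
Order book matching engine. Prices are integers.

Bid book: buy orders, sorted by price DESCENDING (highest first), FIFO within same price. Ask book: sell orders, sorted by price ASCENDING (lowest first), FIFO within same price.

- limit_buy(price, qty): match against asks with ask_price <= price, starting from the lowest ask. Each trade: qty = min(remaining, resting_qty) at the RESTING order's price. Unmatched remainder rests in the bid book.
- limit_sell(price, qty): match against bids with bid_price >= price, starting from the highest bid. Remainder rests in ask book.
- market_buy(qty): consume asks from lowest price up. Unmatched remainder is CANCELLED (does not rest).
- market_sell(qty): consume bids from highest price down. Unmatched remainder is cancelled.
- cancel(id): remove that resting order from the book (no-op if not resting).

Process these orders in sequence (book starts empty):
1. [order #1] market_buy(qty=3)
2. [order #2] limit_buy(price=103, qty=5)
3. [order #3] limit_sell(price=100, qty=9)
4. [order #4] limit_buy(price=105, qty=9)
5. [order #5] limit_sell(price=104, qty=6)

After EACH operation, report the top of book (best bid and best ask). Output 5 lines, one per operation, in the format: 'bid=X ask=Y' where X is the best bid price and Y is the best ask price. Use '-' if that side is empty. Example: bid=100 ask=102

Answer: bid=- ask=-
bid=103 ask=-
bid=- ask=100
bid=105 ask=-
bid=- ask=104

Derivation:
After op 1 [order #1] market_buy(qty=3): fills=none; bids=[-] asks=[-]
After op 2 [order #2] limit_buy(price=103, qty=5): fills=none; bids=[#2:5@103] asks=[-]
After op 3 [order #3] limit_sell(price=100, qty=9): fills=#2x#3:5@103; bids=[-] asks=[#3:4@100]
After op 4 [order #4] limit_buy(price=105, qty=9): fills=#4x#3:4@100; bids=[#4:5@105] asks=[-]
After op 5 [order #5] limit_sell(price=104, qty=6): fills=#4x#5:5@105; bids=[-] asks=[#5:1@104]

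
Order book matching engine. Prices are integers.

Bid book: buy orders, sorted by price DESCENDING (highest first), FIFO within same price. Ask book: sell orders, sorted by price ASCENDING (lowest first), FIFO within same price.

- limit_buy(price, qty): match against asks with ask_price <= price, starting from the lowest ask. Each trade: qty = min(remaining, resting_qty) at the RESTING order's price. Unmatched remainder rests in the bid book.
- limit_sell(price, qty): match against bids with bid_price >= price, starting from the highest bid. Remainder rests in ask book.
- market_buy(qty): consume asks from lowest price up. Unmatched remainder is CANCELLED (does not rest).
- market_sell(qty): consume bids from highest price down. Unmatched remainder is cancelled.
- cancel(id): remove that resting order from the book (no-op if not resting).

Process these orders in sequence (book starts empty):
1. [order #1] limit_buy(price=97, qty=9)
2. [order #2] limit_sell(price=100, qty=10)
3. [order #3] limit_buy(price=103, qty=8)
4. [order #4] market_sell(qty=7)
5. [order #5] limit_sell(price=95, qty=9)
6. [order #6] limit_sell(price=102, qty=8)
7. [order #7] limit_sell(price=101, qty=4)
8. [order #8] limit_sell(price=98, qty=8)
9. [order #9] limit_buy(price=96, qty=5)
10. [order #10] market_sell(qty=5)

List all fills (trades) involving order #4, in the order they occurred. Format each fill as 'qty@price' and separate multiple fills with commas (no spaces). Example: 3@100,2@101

Answer: 7@97

Derivation:
After op 1 [order #1] limit_buy(price=97, qty=9): fills=none; bids=[#1:9@97] asks=[-]
After op 2 [order #2] limit_sell(price=100, qty=10): fills=none; bids=[#1:9@97] asks=[#2:10@100]
After op 3 [order #3] limit_buy(price=103, qty=8): fills=#3x#2:8@100; bids=[#1:9@97] asks=[#2:2@100]
After op 4 [order #4] market_sell(qty=7): fills=#1x#4:7@97; bids=[#1:2@97] asks=[#2:2@100]
After op 5 [order #5] limit_sell(price=95, qty=9): fills=#1x#5:2@97; bids=[-] asks=[#5:7@95 #2:2@100]
After op 6 [order #6] limit_sell(price=102, qty=8): fills=none; bids=[-] asks=[#5:7@95 #2:2@100 #6:8@102]
After op 7 [order #7] limit_sell(price=101, qty=4): fills=none; bids=[-] asks=[#5:7@95 #2:2@100 #7:4@101 #6:8@102]
After op 8 [order #8] limit_sell(price=98, qty=8): fills=none; bids=[-] asks=[#5:7@95 #8:8@98 #2:2@100 #7:4@101 #6:8@102]
After op 9 [order #9] limit_buy(price=96, qty=5): fills=#9x#5:5@95; bids=[-] asks=[#5:2@95 #8:8@98 #2:2@100 #7:4@101 #6:8@102]
After op 10 [order #10] market_sell(qty=5): fills=none; bids=[-] asks=[#5:2@95 #8:8@98 #2:2@100 #7:4@101 #6:8@102]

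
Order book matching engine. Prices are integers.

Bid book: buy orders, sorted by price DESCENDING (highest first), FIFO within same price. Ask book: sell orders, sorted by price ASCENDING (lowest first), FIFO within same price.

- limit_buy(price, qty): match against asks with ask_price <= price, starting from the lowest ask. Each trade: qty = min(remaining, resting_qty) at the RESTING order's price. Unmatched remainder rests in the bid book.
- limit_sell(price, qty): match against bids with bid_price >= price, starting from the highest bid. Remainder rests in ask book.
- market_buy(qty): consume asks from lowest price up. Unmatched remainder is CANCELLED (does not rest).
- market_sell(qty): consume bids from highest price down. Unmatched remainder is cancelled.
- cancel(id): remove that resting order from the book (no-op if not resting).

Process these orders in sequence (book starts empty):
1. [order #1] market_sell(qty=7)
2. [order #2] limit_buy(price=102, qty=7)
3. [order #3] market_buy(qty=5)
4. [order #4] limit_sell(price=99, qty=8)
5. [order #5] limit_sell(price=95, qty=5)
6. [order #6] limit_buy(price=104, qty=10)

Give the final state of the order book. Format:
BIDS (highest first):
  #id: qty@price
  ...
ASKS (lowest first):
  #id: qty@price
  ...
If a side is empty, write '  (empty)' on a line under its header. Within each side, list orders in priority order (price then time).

After op 1 [order #1] market_sell(qty=7): fills=none; bids=[-] asks=[-]
After op 2 [order #2] limit_buy(price=102, qty=7): fills=none; bids=[#2:7@102] asks=[-]
After op 3 [order #3] market_buy(qty=5): fills=none; bids=[#2:7@102] asks=[-]
After op 4 [order #4] limit_sell(price=99, qty=8): fills=#2x#4:7@102; bids=[-] asks=[#4:1@99]
After op 5 [order #5] limit_sell(price=95, qty=5): fills=none; bids=[-] asks=[#5:5@95 #4:1@99]
After op 6 [order #6] limit_buy(price=104, qty=10): fills=#6x#5:5@95 #6x#4:1@99; bids=[#6:4@104] asks=[-]

Answer: BIDS (highest first):
  #6: 4@104
ASKS (lowest first):
  (empty)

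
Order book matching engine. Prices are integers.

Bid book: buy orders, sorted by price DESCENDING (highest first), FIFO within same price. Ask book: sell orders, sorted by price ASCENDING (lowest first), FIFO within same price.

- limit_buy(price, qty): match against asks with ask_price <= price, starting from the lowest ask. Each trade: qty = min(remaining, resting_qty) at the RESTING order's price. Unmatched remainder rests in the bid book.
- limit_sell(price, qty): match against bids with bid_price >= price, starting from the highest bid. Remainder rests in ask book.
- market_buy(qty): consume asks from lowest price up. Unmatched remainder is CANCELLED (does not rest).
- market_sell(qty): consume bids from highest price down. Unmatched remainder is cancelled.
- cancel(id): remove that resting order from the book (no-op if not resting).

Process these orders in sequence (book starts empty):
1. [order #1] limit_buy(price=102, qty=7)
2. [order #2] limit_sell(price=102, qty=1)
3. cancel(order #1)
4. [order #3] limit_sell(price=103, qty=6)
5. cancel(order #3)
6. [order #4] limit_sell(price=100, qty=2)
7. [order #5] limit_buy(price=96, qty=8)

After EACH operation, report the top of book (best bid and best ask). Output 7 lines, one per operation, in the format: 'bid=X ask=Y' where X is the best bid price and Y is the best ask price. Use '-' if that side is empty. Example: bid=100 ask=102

After op 1 [order #1] limit_buy(price=102, qty=7): fills=none; bids=[#1:7@102] asks=[-]
After op 2 [order #2] limit_sell(price=102, qty=1): fills=#1x#2:1@102; bids=[#1:6@102] asks=[-]
After op 3 cancel(order #1): fills=none; bids=[-] asks=[-]
After op 4 [order #3] limit_sell(price=103, qty=6): fills=none; bids=[-] asks=[#3:6@103]
After op 5 cancel(order #3): fills=none; bids=[-] asks=[-]
After op 6 [order #4] limit_sell(price=100, qty=2): fills=none; bids=[-] asks=[#4:2@100]
After op 7 [order #5] limit_buy(price=96, qty=8): fills=none; bids=[#5:8@96] asks=[#4:2@100]

Answer: bid=102 ask=-
bid=102 ask=-
bid=- ask=-
bid=- ask=103
bid=- ask=-
bid=- ask=100
bid=96 ask=100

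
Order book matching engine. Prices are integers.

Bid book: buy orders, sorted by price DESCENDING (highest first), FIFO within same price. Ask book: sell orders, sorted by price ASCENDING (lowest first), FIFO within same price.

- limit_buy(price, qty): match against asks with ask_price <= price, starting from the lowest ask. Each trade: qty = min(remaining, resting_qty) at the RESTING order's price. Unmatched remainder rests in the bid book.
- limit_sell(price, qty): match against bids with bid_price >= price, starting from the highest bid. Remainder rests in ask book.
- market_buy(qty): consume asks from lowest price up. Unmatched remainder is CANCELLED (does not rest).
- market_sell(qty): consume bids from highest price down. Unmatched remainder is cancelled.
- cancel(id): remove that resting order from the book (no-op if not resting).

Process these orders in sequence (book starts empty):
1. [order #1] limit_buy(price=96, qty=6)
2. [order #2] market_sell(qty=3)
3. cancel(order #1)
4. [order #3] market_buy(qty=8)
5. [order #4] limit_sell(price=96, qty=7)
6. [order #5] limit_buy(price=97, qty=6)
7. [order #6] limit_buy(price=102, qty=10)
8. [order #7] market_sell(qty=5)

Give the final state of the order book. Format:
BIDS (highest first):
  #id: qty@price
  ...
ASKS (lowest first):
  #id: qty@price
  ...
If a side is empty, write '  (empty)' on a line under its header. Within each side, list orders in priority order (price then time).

After op 1 [order #1] limit_buy(price=96, qty=6): fills=none; bids=[#1:6@96] asks=[-]
After op 2 [order #2] market_sell(qty=3): fills=#1x#2:3@96; bids=[#1:3@96] asks=[-]
After op 3 cancel(order #1): fills=none; bids=[-] asks=[-]
After op 4 [order #3] market_buy(qty=8): fills=none; bids=[-] asks=[-]
After op 5 [order #4] limit_sell(price=96, qty=7): fills=none; bids=[-] asks=[#4:7@96]
After op 6 [order #5] limit_buy(price=97, qty=6): fills=#5x#4:6@96; bids=[-] asks=[#4:1@96]
After op 7 [order #6] limit_buy(price=102, qty=10): fills=#6x#4:1@96; bids=[#6:9@102] asks=[-]
After op 8 [order #7] market_sell(qty=5): fills=#6x#7:5@102; bids=[#6:4@102] asks=[-]

Answer: BIDS (highest first):
  #6: 4@102
ASKS (lowest first):
  (empty)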